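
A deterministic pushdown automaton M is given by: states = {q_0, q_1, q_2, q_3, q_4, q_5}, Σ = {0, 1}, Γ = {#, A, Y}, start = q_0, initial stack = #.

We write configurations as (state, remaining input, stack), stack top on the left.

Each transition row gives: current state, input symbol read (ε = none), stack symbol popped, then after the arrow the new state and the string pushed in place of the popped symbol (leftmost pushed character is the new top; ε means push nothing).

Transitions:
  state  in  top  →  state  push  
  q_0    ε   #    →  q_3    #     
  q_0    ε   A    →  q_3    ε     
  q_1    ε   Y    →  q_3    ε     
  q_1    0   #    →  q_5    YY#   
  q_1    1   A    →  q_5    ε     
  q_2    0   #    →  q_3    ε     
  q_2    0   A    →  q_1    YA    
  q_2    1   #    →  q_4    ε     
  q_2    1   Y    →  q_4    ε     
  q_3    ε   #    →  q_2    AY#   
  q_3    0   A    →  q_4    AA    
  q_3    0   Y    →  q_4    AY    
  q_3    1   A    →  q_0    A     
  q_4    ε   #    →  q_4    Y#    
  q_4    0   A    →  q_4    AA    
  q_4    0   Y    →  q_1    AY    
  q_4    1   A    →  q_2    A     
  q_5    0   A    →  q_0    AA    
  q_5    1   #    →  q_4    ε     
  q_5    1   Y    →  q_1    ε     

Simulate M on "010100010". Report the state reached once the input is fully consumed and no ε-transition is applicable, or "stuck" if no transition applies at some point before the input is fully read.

(q_0, 010100010, #)
  ε-move, top #: go to q_3, push # → (q_3, 010100010, #)
  ε-move, top #: go to q_2, push AY# → (q_2, 010100010, AY#)
  read 0, top A: go to q_1, push YA → (q_1, 10100010, YAY#)
  ε-move, top Y: go to q_3, push ε → (q_3, 10100010, AY#)
  read 1, top A: go to q_0, push A → (q_0, 0100010, AY#)
  ε-move, top A: go to q_3, push ε → (q_3, 0100010, Y#)
  read 0, top Y: go to q_4, push AY → (q_4, 100010, AY#)
  read 1, top A: go to q_2, push A → (q_2, 00010, AY#)
  read 0, top A: go to q_1, push YA → (q_1, 0010, YAY#)
  ε-move, top Y: go to q_3, push ε → (q_3, 0010, AY#)
  read 0, top A: go to q_4, push AA → (q_4, 010, AAY#)
  read 0, top A: go to q_4, push AA → (q_4, 10, AAAY#)
  read 1, top A: go to q_2, push A → (q_2, 0, AAAY#)
  read 0, top A: go to q_1, push YA → (q_1, ε, YAAAY#)
  ε-move, top Y: go to q_3, push ε → (q_3, ε, AAAY#)
All input consumed; M is in state q_3.

q_3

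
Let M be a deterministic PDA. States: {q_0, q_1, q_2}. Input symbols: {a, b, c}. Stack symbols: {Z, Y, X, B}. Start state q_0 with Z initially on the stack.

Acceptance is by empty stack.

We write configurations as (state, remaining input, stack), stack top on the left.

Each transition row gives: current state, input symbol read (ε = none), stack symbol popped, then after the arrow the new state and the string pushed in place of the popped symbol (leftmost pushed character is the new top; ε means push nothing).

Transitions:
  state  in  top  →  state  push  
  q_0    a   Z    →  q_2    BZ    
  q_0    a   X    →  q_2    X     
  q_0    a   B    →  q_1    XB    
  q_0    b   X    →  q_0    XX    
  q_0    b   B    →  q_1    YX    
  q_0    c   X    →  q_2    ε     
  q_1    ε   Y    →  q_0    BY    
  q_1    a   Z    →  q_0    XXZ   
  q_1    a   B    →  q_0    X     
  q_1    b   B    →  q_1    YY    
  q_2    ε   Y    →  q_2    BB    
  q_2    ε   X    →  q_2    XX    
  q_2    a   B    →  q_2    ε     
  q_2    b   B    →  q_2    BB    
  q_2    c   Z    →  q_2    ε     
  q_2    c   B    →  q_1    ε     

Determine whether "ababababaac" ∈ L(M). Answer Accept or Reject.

Accept

(q_0, ababababaac, Z)
  read a, top Z: go to q_2, push BZ → (q_2, babababaac, BZ)
  read b, top B: go to q_2, push BB → (q_2, abababaac, BBZ)
  read a, top B: go to q_2, push ε → (q_2, bababaac, BZ)
  read b, top B: go to q_2, push BB → (q_2, ababaac, BBZ)
  read a, top B: go to q_2, push ε → (q_2, babaac, BZ)
  read b, top B: go to q_2, push BB → (q_2, abaac, BBZ)
  read a, top B: go to q_2, push ε → (q_2, baac, BZ)
  read b, top B: go to q_2, push BB → (q_2, aac, BBZ)
  read a, top B: go to q_2, push ε → (q_2, ac, BZ)
  read a, top B: go to q_2, push ε → (q_2, c, Z)
  read c, top Z: go to q_2, push ε → (q_2, ε, ε)
All input consumed and the stack is empty.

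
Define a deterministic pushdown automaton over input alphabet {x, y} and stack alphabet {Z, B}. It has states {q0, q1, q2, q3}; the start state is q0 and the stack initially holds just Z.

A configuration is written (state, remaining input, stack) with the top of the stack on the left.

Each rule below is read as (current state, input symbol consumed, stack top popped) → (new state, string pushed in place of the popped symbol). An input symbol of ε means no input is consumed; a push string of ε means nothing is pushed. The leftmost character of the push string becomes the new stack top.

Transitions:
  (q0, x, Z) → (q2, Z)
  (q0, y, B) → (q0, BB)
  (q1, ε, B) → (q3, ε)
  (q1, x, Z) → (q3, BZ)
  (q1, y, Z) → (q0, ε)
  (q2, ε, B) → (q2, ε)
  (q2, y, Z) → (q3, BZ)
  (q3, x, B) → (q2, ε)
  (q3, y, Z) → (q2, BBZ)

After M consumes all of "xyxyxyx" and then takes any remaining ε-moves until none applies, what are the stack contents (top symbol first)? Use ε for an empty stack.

Z

(q0, xyxyxyx, Z) ⊢ (q2, yxyxyx, Z) ⊢ (q3, xyxyx, BZ) ⊢ (q2, yxyx, Z) ⊢ (q3, xyx, BZ) ⊢ (q2, yx, Z) ⊢ (q3, x, BZ) ⊢ (q2, ε, Z)
All input consumed in state q2 with stack Z.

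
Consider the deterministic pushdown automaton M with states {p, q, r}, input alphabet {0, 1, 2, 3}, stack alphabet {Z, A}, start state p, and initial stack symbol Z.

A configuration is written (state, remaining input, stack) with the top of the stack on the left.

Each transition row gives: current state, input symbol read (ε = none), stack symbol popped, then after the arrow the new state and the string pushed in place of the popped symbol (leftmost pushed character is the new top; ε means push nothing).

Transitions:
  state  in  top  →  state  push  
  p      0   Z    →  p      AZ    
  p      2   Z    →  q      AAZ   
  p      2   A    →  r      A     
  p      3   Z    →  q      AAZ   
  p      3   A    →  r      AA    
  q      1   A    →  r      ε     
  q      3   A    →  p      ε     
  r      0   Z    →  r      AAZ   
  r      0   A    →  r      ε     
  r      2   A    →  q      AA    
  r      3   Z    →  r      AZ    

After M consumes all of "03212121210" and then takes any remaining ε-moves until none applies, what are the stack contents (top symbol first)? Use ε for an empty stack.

(p, 03212121210, Z)
  read 0, top Z: go to p, push AZ → (p, 3212121210, AZ)
  read 3, top A: go to r, push AA → (r, 212121210, AAZ)
  read 2, top A: go to q, push AA → (q, 12121210, AAAZ)
  read 1, top A: go to r, push ε → (r, 2121210, AAZ)
  read 2, top A: go to q, push AA → (q, 121210, AAAZ)
  read 1, top A: go to r, push ε → (r, 21210, AAZ)
  read 2, top A: go to q, push AA → (q, 1210, AAAZ)
  read 1, top A: go to r, push ε → (r, 210, AAZ)
  read 2, top A: go to q, push AA → (q, 10, AAAZ)
  read 1, top A: go to r, push ε → (r, 0, AAZ)
  read 0, top A: go to r, push ε → (r, ε, AZ)
All input consumed in state r with stack AZ.

AZ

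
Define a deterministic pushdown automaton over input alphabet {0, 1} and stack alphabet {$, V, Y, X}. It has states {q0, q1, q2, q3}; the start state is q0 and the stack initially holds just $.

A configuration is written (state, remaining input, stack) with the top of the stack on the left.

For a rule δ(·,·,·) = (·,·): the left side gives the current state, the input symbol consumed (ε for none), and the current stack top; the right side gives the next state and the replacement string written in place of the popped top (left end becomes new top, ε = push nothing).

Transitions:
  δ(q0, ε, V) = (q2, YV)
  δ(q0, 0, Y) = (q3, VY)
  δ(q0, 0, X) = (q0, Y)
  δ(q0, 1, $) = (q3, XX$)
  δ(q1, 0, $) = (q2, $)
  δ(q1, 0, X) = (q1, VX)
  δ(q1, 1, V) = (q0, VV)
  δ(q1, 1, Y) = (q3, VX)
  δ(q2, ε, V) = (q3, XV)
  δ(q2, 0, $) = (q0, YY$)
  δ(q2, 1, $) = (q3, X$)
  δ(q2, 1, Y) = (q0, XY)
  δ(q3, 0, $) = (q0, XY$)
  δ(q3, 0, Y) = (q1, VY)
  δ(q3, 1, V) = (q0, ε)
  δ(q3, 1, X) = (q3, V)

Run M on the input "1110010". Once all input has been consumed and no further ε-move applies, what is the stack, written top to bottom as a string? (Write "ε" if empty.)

(q0, 1110010, $) ⊢ (q3, 110010, XX$) ⊢ (q3, 10010, VX$) ⊢ (q0, 0010, X$) ⊢ (q0, 010, Y$) ⊢ (q3, 10, VY$) ⊢ (q0, 0, Y$) ⊢ (q3, ε, VY$)
All input consumed in state q3 with stack VY$.

VY$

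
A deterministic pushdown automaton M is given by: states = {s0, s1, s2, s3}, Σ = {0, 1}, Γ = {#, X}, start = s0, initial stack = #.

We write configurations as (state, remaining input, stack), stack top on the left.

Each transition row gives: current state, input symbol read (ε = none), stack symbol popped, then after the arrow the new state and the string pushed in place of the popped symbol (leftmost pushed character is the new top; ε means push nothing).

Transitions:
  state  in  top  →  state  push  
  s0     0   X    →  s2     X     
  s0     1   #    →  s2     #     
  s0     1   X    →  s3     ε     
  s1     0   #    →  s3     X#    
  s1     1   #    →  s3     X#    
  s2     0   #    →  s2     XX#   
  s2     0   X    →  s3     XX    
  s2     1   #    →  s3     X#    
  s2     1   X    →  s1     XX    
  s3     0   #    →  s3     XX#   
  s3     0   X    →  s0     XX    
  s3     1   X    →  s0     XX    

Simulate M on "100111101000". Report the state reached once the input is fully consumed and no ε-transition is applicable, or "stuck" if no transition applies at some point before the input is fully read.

(s0, 100111101000, #)
  read 1, top #: go to s2, push # → (s2, 00111101000, #)
  read 0, top #: go to s2, push XX# → (s2, 0111101000, XX#)
  read 0, top X: go to s3, push XX → (s3, 111101000, XXX#)
  read 1, top X: go to s0, push XX → (s0, 11101000, XXXX#)
  read 1, top X: go to s3, push ε → (s3, 1101000, XXX#)
  read 1, top X: go to s0, push XX → (s0, 101000, XXXX#)
  read 1, top X: go to s3, push ε → (s3, 01000, XXX#)
  read 0, top X: go to s0, push XX → (s0, 1000, XXXX#)
  read 1, top X: go to s3, push ε → (s3, 000, XXX#)
  read 0, top X: go to s0, push XX → (s0, 00, XXXX#)
  read 0, top X: go to s2, push X → (s2, 0, XXXX#)
  read 0, top X: go to s3, push XX → (s3, ε, XXXXX#)
All input consumed; M is in state s3.

s3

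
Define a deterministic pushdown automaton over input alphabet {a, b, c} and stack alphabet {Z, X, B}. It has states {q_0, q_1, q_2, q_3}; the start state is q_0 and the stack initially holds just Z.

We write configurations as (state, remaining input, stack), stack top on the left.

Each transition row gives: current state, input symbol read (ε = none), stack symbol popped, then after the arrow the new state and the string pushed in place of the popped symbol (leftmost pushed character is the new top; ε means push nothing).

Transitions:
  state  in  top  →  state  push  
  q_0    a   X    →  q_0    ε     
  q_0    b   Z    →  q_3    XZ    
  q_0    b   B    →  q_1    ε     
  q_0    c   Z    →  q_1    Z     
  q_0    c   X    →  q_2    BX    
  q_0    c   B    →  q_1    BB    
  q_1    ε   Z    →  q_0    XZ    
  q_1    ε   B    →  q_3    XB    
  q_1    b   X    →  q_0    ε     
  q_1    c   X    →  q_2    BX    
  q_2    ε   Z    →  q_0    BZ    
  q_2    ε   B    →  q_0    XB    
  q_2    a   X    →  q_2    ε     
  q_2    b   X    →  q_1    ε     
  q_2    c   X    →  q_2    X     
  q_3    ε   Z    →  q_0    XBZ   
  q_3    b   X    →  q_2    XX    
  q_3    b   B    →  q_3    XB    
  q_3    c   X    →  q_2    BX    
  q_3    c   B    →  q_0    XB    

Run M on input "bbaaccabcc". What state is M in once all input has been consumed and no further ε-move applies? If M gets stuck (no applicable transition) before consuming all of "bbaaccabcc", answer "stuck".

q_0

(q_0, bbaaccabcc, Z) ⊢ (q_3, baaccabcc, XZ) ⊢ (q_2, aaccabcc, XXZ) ⊢ (q_2, accabcc, XZ) ⊢ (q_2, ccabcc, Z) ⊢ (q_0, ccabcc, BZ) ⊢ (q_1, cabcc, BBZ) ⊢ (q_3, cabcc, XBBZ) ⊢ (q_2, abcc, BXBBZ) ⊢ (q_0, abcc, XBXBBZ) ⊢ (q_0, bcc, BXBBZ) ⊢ (q_1, cc, XBBZ) ⊢ (q_2, c, BXBBZ) ⊢ (q_0, c, XBXBBZ) ⊢ (q_2, ε, BXBXBBZ) ⊢ (q_0, ε, XBXBXBBZ)
All input consumed; M is in state q_0.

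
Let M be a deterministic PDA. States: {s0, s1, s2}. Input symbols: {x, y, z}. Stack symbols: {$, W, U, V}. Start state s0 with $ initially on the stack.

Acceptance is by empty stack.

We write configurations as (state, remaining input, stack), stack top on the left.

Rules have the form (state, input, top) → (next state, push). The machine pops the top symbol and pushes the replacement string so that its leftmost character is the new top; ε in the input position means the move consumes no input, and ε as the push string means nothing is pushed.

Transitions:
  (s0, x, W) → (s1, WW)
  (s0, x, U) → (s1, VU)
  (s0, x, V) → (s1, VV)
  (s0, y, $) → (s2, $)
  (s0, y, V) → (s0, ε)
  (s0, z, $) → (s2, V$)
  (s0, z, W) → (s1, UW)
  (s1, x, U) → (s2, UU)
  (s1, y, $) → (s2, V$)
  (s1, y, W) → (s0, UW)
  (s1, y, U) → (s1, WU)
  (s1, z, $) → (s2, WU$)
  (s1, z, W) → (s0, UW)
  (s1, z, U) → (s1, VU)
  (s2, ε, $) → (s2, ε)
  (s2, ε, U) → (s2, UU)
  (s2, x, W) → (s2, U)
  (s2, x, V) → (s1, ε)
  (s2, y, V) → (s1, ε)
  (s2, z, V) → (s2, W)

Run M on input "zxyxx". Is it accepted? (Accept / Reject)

Reject

(s0, zxyxx, $)
  read z, top $: go to s2, push V$ → (s2, xyxx, V$)
  read x, top V: go to s1, push ε → (s1, yxx, $)
  read y, top $: go to s2, push V$ → (s2, xx, V$)
  read x, top V: go to s1, push ε → (s1, x, $)
No transition applies at (s1, x, $); input not fully consumed.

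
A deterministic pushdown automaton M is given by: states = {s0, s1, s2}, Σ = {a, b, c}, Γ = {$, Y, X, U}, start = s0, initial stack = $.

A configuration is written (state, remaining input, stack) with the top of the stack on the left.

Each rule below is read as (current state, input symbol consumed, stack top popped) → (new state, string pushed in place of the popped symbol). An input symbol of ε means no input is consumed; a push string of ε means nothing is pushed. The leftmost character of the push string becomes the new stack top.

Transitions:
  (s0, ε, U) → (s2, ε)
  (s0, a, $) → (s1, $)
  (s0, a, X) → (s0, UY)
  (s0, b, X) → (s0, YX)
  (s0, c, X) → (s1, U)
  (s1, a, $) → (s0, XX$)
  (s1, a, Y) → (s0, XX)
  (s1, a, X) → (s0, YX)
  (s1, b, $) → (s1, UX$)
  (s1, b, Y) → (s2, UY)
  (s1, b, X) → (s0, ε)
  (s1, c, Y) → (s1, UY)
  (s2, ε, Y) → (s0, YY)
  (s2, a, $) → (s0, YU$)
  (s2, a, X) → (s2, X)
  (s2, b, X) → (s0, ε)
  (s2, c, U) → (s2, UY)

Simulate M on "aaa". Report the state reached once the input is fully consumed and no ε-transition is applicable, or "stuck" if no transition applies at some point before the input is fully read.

(s0, aaa, $)
  read a, top $: go to s1, push $ → (s1, aa, $)
  read a, top $: go to s0, push XX$ → (s0, a, XX$)
  read a, top X: go to s0, push UY → (s0, ε, UYX$)
  ε-move, top U: go to s2, push ε → (s2, ε, YX$)
  ε-move, top Y: go to s0, push YY → (s0, ε, YYX$)
All input consumed; M is in state s0.

s0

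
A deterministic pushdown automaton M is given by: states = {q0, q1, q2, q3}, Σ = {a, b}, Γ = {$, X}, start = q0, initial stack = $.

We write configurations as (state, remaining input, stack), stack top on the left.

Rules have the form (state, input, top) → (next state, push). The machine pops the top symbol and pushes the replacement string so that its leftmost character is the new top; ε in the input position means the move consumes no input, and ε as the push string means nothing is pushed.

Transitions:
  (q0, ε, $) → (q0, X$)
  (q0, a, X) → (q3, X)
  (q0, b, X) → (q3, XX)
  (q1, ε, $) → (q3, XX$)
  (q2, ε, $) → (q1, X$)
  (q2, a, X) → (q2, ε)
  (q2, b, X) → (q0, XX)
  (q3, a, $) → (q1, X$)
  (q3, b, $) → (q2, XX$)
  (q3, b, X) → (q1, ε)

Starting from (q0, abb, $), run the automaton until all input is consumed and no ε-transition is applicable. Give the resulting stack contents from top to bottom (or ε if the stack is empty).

(q0, abb, $) ⊢ (q0, abb, X$) ⊢ (q3, bb, X$) ⊢ (q1, b, $) ⊢ (q3, b, XX$) ⊢ (q1, ε, X$)
All input consumed in state q1 with stack X$.

X$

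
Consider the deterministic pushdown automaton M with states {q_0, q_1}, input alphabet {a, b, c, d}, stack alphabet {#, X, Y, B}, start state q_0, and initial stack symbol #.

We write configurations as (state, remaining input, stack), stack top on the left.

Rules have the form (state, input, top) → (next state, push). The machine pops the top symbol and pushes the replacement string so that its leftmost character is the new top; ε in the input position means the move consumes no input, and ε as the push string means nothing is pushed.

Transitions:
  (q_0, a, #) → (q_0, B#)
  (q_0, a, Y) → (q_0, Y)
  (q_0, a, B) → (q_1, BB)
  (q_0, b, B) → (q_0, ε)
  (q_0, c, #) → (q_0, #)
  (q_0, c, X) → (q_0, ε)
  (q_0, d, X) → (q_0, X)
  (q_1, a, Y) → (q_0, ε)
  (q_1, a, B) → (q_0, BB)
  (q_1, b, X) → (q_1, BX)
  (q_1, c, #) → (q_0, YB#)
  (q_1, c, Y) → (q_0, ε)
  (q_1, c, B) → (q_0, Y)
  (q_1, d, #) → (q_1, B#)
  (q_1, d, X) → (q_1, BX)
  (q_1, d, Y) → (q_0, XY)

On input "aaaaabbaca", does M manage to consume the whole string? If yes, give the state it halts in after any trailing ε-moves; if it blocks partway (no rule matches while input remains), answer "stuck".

(q_0, aaaaabbaca, #)
  read a, top #: go to q_0, push B# → (q_0, aaaabbaca, B#)
  read a, top B: go to q_1, push BB → (q_1, aaabbaca, BB#)
  read a, top B: go to q_0, push BB → (q_0, aabbaca, BBB#)
  read a, top B: go to q_1, push BB → (q_1, abbaca, BBBB#)
  read a, top B: go to q_0, push BB → (q_0, bbaca, BBBBB#)
  read b, top B: go to q_0, push ε → (q_0, baca, BBBB#)
  read b, top B: go to q_0, push ε → (q_0, aca, BBB#)
  read a, top B: go to q_1, push BB → (q_1, ca, BBBB#)
  read c, top B: go to q_0, push Y → (q_0, a, YBBB#)
  read a, top Y: go to q_0, push Y → (q_0, ε, YBBB#)
All input consumed; M is in state q_0.

q_0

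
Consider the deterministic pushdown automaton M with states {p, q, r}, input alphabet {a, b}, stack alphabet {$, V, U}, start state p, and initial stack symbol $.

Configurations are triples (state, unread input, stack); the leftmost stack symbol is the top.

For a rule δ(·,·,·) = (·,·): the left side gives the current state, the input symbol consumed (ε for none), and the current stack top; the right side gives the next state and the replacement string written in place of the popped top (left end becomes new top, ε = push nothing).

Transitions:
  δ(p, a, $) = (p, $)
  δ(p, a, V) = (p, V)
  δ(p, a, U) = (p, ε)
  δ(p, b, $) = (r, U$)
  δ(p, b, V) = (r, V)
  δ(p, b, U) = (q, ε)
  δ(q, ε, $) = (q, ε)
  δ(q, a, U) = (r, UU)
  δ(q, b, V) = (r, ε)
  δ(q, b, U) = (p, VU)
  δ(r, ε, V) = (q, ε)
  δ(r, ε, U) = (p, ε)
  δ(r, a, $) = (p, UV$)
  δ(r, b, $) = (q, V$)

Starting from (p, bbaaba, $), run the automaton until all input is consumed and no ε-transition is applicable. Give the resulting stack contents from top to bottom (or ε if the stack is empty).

(p, bbaaba, $)
  read b, top $: go to r, push U$ → (r, baaba, U$)
  ε-move, top U: go to p, push ε → (p, baaba, $)
  read b, top $: go to r, push U$ → (r, aaba, U$)
  ε-move, top U: go to p, push ε → (p, aaba, $)
  read a, top $: go to p, push $ → (p, aba, $)
  read a, top $: go to p, push $ → (p, ba, $)
  read b, top $: go to r, push U$ → (r, a, U$)
  ε-move, top U: go to p, push ε → (p, a, $)
  read a, top $: go to p, push $ → (p, ε, $)
All input consumed in state p with stack $.

$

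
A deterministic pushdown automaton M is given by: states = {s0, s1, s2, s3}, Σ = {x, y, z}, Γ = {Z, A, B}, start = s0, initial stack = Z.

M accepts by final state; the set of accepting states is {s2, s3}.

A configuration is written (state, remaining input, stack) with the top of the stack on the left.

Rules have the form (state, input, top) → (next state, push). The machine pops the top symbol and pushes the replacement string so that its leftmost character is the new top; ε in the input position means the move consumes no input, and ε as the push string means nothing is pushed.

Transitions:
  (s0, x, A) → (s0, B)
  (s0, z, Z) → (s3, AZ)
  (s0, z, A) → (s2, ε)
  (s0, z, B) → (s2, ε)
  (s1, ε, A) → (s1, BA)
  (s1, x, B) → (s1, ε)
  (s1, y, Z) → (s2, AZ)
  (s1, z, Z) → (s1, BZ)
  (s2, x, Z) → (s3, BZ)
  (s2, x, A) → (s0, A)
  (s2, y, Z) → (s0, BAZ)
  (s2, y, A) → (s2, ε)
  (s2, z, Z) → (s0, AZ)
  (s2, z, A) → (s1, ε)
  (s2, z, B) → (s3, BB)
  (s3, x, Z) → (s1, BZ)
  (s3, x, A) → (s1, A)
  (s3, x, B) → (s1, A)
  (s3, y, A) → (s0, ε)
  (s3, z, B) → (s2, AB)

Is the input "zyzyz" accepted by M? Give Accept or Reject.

Accept

(s0, zyzyz, Z)
  read z, top Z: go to s3, push AZ → (s3, yzyz, AZ)
  read y, top A: go to s0, push ε → (s0, zyz, Z)
  read z, top Z: go to s3, push AZ → (s3, yz, AZ)
  read y, top A: go to s0, push ε → (s0, z, Z)
  read z, top Z: go to s3, push AZ → (s3, ε, AZ)
All input consumed; state s3 ∈ F.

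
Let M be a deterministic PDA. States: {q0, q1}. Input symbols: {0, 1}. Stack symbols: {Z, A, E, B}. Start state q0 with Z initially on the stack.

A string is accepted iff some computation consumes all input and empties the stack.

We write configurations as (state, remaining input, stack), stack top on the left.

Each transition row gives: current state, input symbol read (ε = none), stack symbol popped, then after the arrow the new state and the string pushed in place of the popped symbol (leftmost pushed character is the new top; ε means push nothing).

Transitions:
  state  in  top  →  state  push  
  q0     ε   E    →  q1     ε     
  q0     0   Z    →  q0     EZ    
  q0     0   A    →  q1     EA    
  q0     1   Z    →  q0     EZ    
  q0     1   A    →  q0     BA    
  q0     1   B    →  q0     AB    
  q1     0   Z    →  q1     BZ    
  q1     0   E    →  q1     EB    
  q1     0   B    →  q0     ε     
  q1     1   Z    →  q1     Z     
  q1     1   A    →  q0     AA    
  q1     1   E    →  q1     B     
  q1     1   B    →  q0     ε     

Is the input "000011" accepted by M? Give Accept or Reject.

Reject

(q0, 000011, Z) ⊢ (q0, 00011, EZ) ⊢ (q1, 00011, Z) ⊢ (q1, 0011, BZ) ⊢ (q0, 011, Z) ⊢ (q0, 11, EZ) ⊢ (q1, 11, Z) ⊢ (q1, 1, Z) ⊢ (q1, ε, Z)
All input consumed; stack is Z, not empty, and no further ε-move applies.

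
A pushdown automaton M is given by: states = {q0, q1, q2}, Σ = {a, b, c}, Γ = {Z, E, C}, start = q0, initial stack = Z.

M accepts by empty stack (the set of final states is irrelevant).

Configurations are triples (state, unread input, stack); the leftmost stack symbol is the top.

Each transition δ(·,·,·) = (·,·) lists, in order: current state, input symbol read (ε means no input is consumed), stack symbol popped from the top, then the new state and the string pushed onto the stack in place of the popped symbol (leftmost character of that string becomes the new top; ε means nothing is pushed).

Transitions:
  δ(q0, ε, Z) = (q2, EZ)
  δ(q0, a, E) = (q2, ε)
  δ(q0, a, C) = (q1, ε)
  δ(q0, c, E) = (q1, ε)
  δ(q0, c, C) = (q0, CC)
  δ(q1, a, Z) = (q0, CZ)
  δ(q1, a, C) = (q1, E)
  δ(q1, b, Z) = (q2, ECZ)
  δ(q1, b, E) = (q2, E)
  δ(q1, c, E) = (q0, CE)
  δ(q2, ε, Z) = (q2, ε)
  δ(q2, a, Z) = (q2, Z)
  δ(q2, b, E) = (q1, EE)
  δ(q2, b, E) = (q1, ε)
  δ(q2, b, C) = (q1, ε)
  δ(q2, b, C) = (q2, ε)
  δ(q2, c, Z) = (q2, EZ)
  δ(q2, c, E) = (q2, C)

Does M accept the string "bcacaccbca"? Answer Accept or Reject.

Reject

No computation consumes all input and empties the stack.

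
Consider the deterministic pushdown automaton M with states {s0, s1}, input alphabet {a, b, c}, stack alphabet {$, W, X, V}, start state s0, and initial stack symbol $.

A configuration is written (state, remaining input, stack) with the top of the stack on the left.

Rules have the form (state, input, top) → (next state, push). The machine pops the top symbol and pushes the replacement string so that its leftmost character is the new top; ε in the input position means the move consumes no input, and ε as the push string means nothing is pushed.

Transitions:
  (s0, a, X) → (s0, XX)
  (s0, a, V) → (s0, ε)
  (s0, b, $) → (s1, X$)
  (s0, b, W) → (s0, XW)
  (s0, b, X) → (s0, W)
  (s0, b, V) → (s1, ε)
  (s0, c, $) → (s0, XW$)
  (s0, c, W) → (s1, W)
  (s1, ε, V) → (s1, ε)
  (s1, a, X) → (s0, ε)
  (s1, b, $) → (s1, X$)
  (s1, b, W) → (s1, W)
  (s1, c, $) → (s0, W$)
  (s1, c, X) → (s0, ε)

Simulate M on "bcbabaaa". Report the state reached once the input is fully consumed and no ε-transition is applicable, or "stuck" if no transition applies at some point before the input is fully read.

stuck

(s0, bcbabaaa, $)
  read b, top $: go to s1, push X$ → (s1, cbabaaa, X$)
  read c, top X: go to s0, push ε → (s0, babaaa, $)
  read b, top $: go to s1, push X$ → (s1, abaaa, X$)
  read a, top X: go to s0, push ε → (s0, baaa, $)
  read b, top $: go to s1, push X$ → (s1, aaa, X$)
  read a, top X: go to s0, push ε → (s0, aa, $)
No transition for (s0, a, top $); M blocks with input aa remaining.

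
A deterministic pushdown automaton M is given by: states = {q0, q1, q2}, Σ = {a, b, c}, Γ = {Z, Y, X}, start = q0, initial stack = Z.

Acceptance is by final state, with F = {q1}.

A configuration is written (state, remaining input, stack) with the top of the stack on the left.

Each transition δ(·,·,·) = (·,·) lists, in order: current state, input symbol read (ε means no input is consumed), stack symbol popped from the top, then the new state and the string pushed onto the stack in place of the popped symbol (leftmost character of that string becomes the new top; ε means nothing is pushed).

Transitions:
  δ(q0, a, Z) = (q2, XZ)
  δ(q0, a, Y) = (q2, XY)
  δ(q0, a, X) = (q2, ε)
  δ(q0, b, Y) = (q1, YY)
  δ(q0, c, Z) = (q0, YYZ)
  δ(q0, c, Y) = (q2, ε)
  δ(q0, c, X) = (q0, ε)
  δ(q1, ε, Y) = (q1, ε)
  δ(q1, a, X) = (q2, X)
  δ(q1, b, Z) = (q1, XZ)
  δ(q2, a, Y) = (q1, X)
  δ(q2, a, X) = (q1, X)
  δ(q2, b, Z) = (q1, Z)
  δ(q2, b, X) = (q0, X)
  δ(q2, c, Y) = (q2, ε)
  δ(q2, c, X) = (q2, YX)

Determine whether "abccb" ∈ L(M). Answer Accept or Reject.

Accept

(q0, abccb, Z)
  read a, top Z: go to q2, push XZ → (q2, bccb, XZ)
  read b, top X: go to q0, push X → (q0, ccb, XZ)
  read c, top X: go to q0, push ε → (q0, cb, Z)
  read c, top Z: go to q0, push YYZ → (q0, b, YYZ)
  read b, top Y: go to q1, push YY → (q1, ε, YYYZ)
All input consumed; state q1 ∈ F.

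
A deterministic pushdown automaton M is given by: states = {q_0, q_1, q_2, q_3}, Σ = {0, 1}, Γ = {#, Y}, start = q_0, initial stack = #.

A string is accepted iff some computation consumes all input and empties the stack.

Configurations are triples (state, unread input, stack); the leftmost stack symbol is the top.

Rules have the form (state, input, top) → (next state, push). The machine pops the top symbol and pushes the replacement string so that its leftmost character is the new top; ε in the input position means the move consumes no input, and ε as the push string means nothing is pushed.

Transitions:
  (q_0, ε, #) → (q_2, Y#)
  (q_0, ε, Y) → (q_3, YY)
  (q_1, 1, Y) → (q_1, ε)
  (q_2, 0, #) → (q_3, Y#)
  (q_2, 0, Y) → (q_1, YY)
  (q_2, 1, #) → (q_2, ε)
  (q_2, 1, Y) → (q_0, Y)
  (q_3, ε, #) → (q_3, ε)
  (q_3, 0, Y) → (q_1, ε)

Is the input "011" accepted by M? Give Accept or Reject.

(q_0, 011, #)
  ε-move, top #: go to q_2, push Y# → (q_2, 011, Y#)
  read 0, top Y: go to q_1, push YY → (q_1, 11, YY#)
  read 1, top Y: go to q_1, push ε → (q_1, 1, Y#)
  read 1, top Y: go to q_1, push ε → (q_1, ε, #)
All input consumed; stack is #, not empty, and no further ε-move applies.

Reject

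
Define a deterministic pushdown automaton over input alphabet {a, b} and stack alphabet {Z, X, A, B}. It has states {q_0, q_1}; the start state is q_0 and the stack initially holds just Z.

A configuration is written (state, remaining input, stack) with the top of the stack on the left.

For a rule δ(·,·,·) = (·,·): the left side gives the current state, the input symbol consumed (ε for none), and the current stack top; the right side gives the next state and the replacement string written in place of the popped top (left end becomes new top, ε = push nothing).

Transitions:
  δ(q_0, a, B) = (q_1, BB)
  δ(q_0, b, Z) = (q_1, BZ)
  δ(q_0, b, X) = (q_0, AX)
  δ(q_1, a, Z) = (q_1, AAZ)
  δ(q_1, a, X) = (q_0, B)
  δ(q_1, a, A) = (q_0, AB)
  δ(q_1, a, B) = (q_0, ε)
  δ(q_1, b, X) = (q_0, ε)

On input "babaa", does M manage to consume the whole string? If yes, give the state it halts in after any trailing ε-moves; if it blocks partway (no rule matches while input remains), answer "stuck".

(q_0, babaa, Z) ⊢ (q_1, abaa, BZ) ⊢ (q_0, baa, Z) ⊢ (q_1, aa, BZ) ⊢ (q_0, a, Z)
No transition for (q_0, a, top Z); M blocks with input a remaining.

stuck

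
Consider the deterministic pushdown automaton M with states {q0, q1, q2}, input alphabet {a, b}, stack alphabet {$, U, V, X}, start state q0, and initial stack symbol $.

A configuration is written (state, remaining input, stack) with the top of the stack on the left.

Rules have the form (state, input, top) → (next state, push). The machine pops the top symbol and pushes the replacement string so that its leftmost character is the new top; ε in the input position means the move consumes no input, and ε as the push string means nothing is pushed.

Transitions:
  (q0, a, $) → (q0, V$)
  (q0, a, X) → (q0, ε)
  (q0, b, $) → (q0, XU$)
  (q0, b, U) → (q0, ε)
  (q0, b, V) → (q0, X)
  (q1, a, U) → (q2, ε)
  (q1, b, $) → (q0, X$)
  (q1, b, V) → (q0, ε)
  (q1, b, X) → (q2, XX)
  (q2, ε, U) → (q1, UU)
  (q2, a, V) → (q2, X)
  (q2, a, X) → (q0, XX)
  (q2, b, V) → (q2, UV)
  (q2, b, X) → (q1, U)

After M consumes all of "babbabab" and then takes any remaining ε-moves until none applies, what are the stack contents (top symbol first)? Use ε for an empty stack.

(q0, babbabab, $)
  read b, top $: go to q0, push XU$ → (q0, abbabab, XU$)
  read a, top X: go to q0, push ε → (q0, bbabab, U$)
  read b, top U: go to q0, push ε → (q0, babab, $)
  read b, top $: go to q0, push XU$ → (q0, abab, XU$)
  read a, top X: go to q0, push ε → (q0, bab, U$)
  read b, top U: go to q0, push ε → (q0, ab, $)
  read a, top $: go to q0, push V$ → (q0, b, V$)
  read b, top V: go to q0, push X → (q0, ε, X$)
All input consumed in state q0 with stack X$.

X$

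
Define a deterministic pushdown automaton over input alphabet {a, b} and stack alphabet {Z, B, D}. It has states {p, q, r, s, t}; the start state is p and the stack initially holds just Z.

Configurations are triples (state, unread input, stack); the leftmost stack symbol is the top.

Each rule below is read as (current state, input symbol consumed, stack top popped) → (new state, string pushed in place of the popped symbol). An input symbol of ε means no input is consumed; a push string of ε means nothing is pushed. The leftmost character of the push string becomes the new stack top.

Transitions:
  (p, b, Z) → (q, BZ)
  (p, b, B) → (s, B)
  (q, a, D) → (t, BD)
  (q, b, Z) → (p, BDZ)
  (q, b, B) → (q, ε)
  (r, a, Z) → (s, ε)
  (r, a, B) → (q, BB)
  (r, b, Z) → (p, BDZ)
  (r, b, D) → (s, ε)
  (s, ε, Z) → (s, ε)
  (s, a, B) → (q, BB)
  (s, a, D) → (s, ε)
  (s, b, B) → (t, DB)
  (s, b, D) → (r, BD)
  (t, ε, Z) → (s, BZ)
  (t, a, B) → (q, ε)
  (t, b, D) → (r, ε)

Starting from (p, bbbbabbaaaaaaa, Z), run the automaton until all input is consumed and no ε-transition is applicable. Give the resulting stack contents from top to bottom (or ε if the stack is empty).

BDZ

(p, bbbbabbaaaaaaa, Z)
  read b, top Z: go to q, push BZ → (q, bbbabbaaaaaaa, BZ)
  read b, top B: go to q, push ε → (q, bbabbaaaaaaa, Z)
  read b, top Z: go to p, push BDZ → (p, babbaaaaaaa, BDZ)
  read b, top B: go to s, push B → (s, abbaaaaaaa, BDZ)
  read a, top B: go to q, push BB → (q, bbaaaaaaa, BBDZ)
  read b, top B: go to q, push ε → (q, baaaaaaa, BDZ)
  read b, top B: go to q, push ε → (q, aaaaaaa, DZ)
  read a, top D: go to t, push BD → (t, aaaaaa, BDZ)
  read a, top B: go to q, push ε → (q, aaaaa, DZ)
  read a, top D: go to t, push BD → (t, aaaa, BDZ)
  read a, top B: go to q, push ε → (q, aaa, DZ)
  read a, top D: go to t, push BD → (t, aa, BDZ)
  read a, top B: go to q, push ε → (q, a, DZ)
  read a, top D: go to t, push BD → (t, ε, BDZ)
All input consumed in state t with stack BDZ.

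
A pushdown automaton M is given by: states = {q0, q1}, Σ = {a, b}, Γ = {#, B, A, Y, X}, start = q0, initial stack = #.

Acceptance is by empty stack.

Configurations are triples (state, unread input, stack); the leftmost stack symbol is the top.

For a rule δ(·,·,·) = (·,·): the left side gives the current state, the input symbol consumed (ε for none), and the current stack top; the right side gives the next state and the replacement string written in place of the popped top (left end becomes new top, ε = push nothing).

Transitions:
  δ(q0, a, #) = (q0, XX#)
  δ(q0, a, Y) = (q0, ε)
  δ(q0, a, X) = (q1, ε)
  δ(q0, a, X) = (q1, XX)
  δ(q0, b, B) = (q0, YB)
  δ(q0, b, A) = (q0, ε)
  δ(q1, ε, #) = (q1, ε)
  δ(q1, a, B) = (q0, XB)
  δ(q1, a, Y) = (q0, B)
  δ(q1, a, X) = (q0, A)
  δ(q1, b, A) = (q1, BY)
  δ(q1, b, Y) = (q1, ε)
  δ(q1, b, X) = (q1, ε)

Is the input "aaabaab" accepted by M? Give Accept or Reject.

One accepting computation: (q0, aaabaab, #) ⊢ (q0, aabaab, XX#) ⊢ (q1, abaab, X#) ⊢ (q0, baab, A#) ⊢ (q0, aab, #) ⊢ (q0, ab, XX#) ⊢ (q1, b, X#) ⊢ (q1, ε, #) ⊢ (q1, ε, ε)
All input consumed and the stack is empty.

Accept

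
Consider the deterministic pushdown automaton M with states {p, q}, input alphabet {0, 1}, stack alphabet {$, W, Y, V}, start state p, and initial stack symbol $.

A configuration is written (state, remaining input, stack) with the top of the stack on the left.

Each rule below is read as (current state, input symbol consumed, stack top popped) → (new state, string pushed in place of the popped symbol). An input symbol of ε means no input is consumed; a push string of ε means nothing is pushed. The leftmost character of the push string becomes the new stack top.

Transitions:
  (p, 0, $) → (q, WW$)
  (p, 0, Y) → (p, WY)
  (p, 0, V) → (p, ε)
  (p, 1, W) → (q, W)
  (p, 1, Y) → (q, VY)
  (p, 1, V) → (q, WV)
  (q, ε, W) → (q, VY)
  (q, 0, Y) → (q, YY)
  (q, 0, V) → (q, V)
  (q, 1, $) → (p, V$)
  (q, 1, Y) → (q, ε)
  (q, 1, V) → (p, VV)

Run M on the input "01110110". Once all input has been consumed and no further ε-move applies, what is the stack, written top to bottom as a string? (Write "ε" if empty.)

VYVYVVYW$

(p, 01110110, $)
  read 0, top $: go to q, push WW$ → (q, 1110110, WW$)
  ε-move, top W: go to q, push VY → (q, 1110110, VYW$)
  read 1, top V: go to p, push VV → (p, 110110, VVYW$)
  read 1, top V: go to q, push WV → (q, 10110, WVVYW$)
  ε-move, top W: go to q, push VY → (q, 10110, VYVVYW$)
  read 1, top V: go to p, push VV → (p, 0110, VVYVVYW$)
  read 0, top V: go to p, push ε → (p, 110, VYVVYW$)
  read 1, top V: go to q, push WV → (q, 10, WVYVVYW$)
  ε-move, top W: go to q, push VY → (q, 10, VYVYVVYW$)
  read 1, top V: go to p, push VV → (p, 0, VVYVYVVYW$)
  read 0, top V: go to p, push ε → (p, ε, VYVYVVYW$)
All input consumed in state p with stack VYVYVVYW$.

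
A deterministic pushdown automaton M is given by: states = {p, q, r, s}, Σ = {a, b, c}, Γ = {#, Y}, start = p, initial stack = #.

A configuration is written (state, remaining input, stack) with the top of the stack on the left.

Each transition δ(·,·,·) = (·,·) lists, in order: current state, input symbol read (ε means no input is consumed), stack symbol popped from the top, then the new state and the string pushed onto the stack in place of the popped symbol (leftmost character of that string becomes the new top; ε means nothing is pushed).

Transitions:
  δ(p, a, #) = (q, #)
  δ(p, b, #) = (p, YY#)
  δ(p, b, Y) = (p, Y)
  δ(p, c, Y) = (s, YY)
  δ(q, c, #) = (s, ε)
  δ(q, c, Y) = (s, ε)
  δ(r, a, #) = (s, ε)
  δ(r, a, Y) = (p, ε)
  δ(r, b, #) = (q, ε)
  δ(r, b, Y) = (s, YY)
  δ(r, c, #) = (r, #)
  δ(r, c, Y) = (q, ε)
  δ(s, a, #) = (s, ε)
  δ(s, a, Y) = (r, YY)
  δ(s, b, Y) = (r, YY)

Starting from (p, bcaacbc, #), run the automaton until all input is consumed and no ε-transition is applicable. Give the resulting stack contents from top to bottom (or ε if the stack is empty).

YYYY#

(p, bcaacbc, #)
  read b, top #: go to p, push YY# → (p, caacbc, YY#)
  read c, top Y: go to s, push YY → (s, aacbc, YYY#)
  read a, top Y: go to r, push YY → (r, acbc, YYYY#)
  read a, top Y: go to p, push ε → (p, cbc, YYY#)
  read c, top Y: go to s, push YY → (s, bc, YYYY#)
  read b, top Y: go to r, push YY → (r, c, YYYYY#)
  read c, top Y: go to q, push ε → (q, ε, YYYY#)
All input consumed in state q with stack YYYY#.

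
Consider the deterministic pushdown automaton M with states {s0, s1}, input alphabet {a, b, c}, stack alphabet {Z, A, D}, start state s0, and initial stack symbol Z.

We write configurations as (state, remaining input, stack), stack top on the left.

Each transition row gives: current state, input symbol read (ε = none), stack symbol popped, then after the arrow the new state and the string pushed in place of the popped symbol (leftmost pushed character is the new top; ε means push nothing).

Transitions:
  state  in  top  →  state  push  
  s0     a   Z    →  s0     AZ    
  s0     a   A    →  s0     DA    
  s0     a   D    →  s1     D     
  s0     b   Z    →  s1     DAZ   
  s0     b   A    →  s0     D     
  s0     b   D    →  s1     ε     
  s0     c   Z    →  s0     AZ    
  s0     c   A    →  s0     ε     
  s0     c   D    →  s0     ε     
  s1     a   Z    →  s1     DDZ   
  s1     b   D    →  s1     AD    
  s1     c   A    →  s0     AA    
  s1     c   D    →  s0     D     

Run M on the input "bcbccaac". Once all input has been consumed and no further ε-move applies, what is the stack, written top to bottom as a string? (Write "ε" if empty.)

(s0, bcbccaac, Z) ⊢ (s1, cbccaac, DAZ) ⊢ (s0, bccaac, DAZ) ⊢ (s1, ccaac, AZ) ⊢ (s0, caac, AAZ) ⊢ (s0, aac, AZ) ⊢ (s0, ac, DAZ) ⊢ (s1, c, DAZ) ⊢ (s0, ε, DAZ)
All input consumed in state s0 with stack DAZ.

DAZ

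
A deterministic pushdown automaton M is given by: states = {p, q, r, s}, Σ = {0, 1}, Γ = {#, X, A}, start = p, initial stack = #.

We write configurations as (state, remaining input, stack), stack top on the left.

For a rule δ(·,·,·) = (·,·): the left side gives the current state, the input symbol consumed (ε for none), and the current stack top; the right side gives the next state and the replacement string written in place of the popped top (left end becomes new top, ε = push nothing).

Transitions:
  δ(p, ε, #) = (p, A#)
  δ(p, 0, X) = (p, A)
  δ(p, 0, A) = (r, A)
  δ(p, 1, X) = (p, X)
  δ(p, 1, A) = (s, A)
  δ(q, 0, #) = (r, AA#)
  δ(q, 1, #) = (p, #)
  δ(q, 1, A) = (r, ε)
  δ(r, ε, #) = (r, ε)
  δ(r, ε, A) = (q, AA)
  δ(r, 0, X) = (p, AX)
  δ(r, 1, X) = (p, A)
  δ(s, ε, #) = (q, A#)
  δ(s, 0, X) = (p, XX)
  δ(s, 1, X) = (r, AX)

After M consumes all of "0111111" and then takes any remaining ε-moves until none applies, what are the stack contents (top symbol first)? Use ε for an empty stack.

AA#

(p, 0111111, #)
  ε-move, top #: go to p, push A# → (p, 0111111, A#)
  read 0, top A: go to r, push A → (r, 111111, A#)
  ε-move, top A: go to q, push AA → (q, 111111, AA#)
  read 1, top A: go to r, push ε → (r, 11111, A#)
  ε-move, top A: go to q, push AA → (q, 11111, AA#)
  read 1, top A: go to r, push ε → (r, 1111, A#)
  ε-move, top A: go to q, push AA → (q, 1111, AA#)
  read 1, top A: go to r, push ε → (r, 111, A#)
  ε-move, top A: go to q, push AA → (q, 111, AA#)
  read 1, top A: go to r, push ε → (r, 11, A#)
  ε-move, top A: go to q, push AA → (q, 11, AA#)
  read 1, top A: go to r, push ε → (r, 1, A#)
  ε-move, top A: go to q, push AA → (q, 1, AA#)
  read 1, top A: go to r, push ε → (r, ε, A#)
  ε-move, top A: go to q, push AA → (q, ε, AA#)
All input consumed in state q with stack AA#.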